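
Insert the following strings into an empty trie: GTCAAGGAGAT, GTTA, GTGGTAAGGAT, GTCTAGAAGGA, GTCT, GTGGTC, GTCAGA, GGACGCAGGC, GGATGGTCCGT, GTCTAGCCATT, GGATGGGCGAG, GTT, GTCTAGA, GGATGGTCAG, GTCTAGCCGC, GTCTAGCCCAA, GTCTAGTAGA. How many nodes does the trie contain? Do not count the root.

Count nodes per top-level branch (shared prefixes stored once):
  'G'-branch (GGACGCAGGC, GGATGGGCGAG, GGATGGTCAG, GGATGGTCCGT, GTCAAGGAGAT, GTCAGA, GTCT, GTCTAGA, GTCTAGAAGGA, GTCTAGCCATT, GTCTAGCCCAA, GTCTAGCCGC, GTCTAGTAGA, GTGGTAAGGAT, GTGGTC, GTT, GTTA): 71 nodes
Sum: 71

71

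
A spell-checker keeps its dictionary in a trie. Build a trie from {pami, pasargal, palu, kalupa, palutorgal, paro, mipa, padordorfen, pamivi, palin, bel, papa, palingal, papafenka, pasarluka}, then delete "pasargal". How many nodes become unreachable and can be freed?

3

After clearing the end-marker at "pasargal", prune upward until reaching a node still needed by another word.
The suffix "gal" (3 nodes) is used only by "pasargal"; the node for "pasar" still has the child "l", so pruning stops there.
Nodes removed: 3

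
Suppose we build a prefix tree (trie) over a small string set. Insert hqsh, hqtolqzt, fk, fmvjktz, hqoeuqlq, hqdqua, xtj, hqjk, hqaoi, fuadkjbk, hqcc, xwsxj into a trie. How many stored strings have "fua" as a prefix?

1

Walk to "fua"; the words in its subtree are exactly those with that prefix.
Words under "fua": fuadkjbk
Count: 1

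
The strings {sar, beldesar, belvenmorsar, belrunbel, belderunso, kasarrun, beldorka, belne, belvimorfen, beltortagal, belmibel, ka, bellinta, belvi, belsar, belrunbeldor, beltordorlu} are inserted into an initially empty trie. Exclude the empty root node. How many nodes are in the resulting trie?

81

Trace insertions, counting only characters that open a new branch:
  "sar" → 3 new (s, a, r)
  "beldesar" → 8 new (b, e, l, d, e, s, a, r)
  "belvenmorsar" → prefix "bel" already present; 9 new (v, e, n, m, o, r, s, a, r)
  "belrunbel" → prefix "bel" already present; 6 new (r, u, n, b, e, l)
  "belderunso" → prefix "belde" already present; 5 new (r, u, n, s, o)
  "kasarrun" → 8 new (k, a, s, a, r, r, u, n)
  "beldorka" → prefix "beld" already present; 4 new (o, r, k, a)
  "belne" → prefix "bel" already present; 2 new (n, e)
  "belvimorfen" → prefix "belv" already present; 7 new (i, m, o, r, f, e, n)
  "beltortagal" → prefix "bel" already present; 8 new (t, o, r, t, a, g, a, l)
  "belmibel" → prefix "bel" already present; 5 new (m, i, b, e, l)
  "ka" → prefix "ka" already present; 0 new (none)
  "bellinta" → prefix "bel" already present; 5 new (l, i, n, t, a)
  "belvi" → prefix "belvi" already present; 0 new (none)
  "belsar" → prefix "bel" already present; 3 new (s, a, r)
  "belrunbeldor" → prefix "belrunbel" already present; 3 new (d, o, r)
  "beltordorlu" → prefix "beltor" already present; 5 new (d, o, r, l, u)
Total nodes = 3 + 8 + 9 + 6 + 5 + 8 + 4 + 2 + 7 + 8 + 5 + 0 + 5 + 0 + 3 + 3 + 5 = 81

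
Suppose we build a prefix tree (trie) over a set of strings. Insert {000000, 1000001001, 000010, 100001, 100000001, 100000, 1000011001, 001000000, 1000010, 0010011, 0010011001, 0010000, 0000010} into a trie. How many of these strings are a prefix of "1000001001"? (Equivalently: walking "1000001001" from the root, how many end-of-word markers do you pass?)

2

Check each prefix of "1000001001" against the stored set — each match is an end-marker on the path.
Prefixes of the query that are stored words: "100000", "1000001001"
Count: 2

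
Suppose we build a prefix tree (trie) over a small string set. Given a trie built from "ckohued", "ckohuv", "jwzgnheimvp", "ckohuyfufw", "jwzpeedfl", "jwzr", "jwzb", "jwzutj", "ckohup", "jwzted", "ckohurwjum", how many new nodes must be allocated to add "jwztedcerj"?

4

Walking "jwztedcerj" from the root, the first 6 characters ("jwzted") follow existing edges; "c" is the first miss.
Each of the 4 remaining characters creates one node.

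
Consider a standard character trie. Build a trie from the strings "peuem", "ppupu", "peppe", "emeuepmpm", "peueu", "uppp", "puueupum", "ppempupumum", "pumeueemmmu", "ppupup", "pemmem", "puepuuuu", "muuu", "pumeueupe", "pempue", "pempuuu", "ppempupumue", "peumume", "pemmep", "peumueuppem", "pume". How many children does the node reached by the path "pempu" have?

Walk "pempu" from the root, arriving at one node.
Distinct next characters after "pempu": e, u.
That node has 2 child edges.

2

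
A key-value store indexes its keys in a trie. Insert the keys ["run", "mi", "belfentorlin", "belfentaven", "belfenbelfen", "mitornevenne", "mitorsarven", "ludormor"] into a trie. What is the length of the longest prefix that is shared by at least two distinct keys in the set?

7

The deepest shared node is where two words last agree before diverging.
"belfentaven" and "belfentorlin" agree on "belfent" (7 characters) before diverging; nothing deeper is shared.
Longest shared-prefix length: 7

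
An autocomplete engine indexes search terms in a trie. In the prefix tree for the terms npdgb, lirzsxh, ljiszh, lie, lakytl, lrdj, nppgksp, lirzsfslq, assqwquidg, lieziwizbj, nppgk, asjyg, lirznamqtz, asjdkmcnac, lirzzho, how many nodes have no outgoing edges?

13

Leaves are exactly the stored words that no other stored word extends.
Those words: "asjdkmcnac", "asjyg", "assqwquidg", "lakytl", "lieziwizbj", "lirznamqtz", "lirzsfslq", "lirzsxh", "lirzzho", "ljiszh", "lrdj", "npdgb", "nppgksp"
Leaf count: 13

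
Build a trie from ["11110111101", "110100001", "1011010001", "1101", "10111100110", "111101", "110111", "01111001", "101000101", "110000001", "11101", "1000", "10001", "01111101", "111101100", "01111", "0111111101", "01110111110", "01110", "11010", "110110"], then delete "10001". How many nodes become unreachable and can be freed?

A node on "10001"'s path can go only if nothing else ends at it or branches off below it.
The suffix "1" (1 node) is used only by "10001"; "1000" is itself a stored word, so pruning stops there.
Nodes removed: 1

1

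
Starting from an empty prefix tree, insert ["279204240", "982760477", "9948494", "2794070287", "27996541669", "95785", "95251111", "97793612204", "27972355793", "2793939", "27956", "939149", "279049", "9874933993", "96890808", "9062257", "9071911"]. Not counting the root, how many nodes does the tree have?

107

For each word, the new-node count is its length minus the longest prefix already in the trie:
  "279204240" → 9 new (2, 7, 9, 2, 0, 4, 2, 4, 0)
  "982760477" → 9 new (9, 8, 2, 7, 6, 0, 4, 7, 7)
  "9948494" → prefix "9" already present; 6 new (9, 4, 8, 4, 9, 4)
  "2794070287" → prefix "279" already present; 7 new (4, 0, 7, 0, 2, 8, 7)
  "27996541669" → prefix "279" already present; 8 new (9, 6, 5, 4, 1, 6, 6, 9)
  "95785" → prefix "9" already present; 4 new (5, 7, 8, 5)
  "95251111" → prefix "95" already present; 6 new (2, 5, 1, 1, 1, 1)
  "97793612204" → prefix "9" already present; 10 new (7, 7, 9, 3, 6, 1, 2, 2, 0, 4)
  "27972355793" → prefix "279" already present; 8 new (7, 2, 3, 5, 5, 7, 9, 3)
  "2793939" → prefix "279" already present; 4 new (3, 9, 3, 9)
  "27956" → prefix "279" already present; 2 new (5, 6)
  "939149" → prefix "9" already present; 5 new (3, 9, 1, 4, 9)
  "279049" → prefix "279" already present; 3 new (0, 4, 9)
  "9874933993" → prefix "98" already present; 8 new (7, 4, 9, 3, 3, 9, 9, 3)
  "96890808" → prefix "9" already present; 7 new (6, 8, 9, 0, 8, 0, 8)
  "9062257" → prefix "9" already present; 6 new (0, 6, 2, 2, 5, 7)
  "9071911" → prefix "90" already present; 5 new (7, 1, 9, 1, 1)
Total nodes = 9 + 9 + 6 + 7 + 8 + 4 + 6 + 10 + 8 + 4 + 2 + 5 + 3 + 8 + 7 + 6 + 5 = 107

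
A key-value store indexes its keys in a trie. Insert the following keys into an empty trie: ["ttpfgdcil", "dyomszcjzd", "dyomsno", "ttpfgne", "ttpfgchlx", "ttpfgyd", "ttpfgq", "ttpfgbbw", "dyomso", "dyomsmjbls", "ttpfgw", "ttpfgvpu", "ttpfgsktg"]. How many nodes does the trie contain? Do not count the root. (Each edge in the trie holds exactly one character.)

For each word, the new-node count is its length minus the longest prefix already in the trie:
  "ttpfgdcil" → 9 new (t, t, p, f, g, d, c, i, l)
  "dyomszcjzd" → 10 new (d, y, o, m, s, z, c, j, z, d)
  "dyomsno" → prefix "dyoms" already present; 2 new (n, o)
  "ttpfgne" → prefix "ttpfg" already present; 2 new (n, e)
  "ttpfgchlx" → prefix "ttpfg" already present; 4 new (c, h, l, x)
  "ttpfgyd" → prefix "ttpfg" already present; 2 new (y, d)
  "ttpfgq" → prefix "ttpfg" already present; 1 new (q)
  "ttpfgbbw" → prefix "ttpfg" already present; 3 new (b, b, w)
  "dyomso" → prefix "dyoms" already present; 1 new (o)
  "dyomsmjbls" → prefix "dyoms" already present; 5 new (m, j, b, l, s)
  "ttpfgw" → prefix "ttpfg" already present; 1 new (w)
  "ttpfgvpu" → prefix "ttpfg" already present; 3 new (v, p, u)
  "ttpfgsktg" → prefix "ttpfg" already present; 4 new (s, k, t, g)
Total nodes = 9 + 10 + 2 + 2 + 4 + 2 + 1 + 3 + 1 + 5 + 1 + 3 + 4 = 47

47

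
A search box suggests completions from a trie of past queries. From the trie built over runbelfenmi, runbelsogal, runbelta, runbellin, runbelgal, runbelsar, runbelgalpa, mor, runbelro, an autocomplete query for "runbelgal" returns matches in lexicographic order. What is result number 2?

runbelgalpa

DFS of the "runbelgal" subtree visits, in order: "runbelgal", "runbelgalpa"
The 2nd is runbelgalpa.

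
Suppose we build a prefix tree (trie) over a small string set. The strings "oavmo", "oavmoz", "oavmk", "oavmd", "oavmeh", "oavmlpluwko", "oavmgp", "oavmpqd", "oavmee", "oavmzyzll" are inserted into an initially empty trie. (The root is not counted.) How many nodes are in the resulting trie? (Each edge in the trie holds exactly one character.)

Insert word by word; a character creates a node only if that edge doesn't already exist:
  "oavmo" → 5 new (o, a, v, m, o)
  "oavmoz" → prefix "oavmo" already present; 1 new (z)
  "oavmk" → prefix "oavm" already present; 1 new (k)
  "oavmd" → prefix "oavm" already present; 1 new (d)
  "oavmeh" → prefix "oavm" already present; 2 new (e, h)
  "oavmlpluwko" → prefix "oavm" already present; 7 new (l, p, l, u, w, k, o)
  "oavmgp" → prefix "oavm" already present; 2 new (g, p)
  "oavmpqd" → prefix "oavm" already present; 3 new (p, q, d)
  "oavmee" → prefix "oavme" already present; 1 new (e)
  "oavmzyzll" → prefix "oavm" already present; 5 new (z, y, z, l, l)
Total nodes = 5 + 1 + 1 + 1 + 2 + 7 + 2 + 3 + 1 + 5 = 28

28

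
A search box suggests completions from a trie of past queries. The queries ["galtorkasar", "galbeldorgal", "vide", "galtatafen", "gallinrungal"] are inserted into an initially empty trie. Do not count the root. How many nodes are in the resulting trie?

Trace insertions, counting only characters that open a new branch:
  "galtorkasar" → 11 new (g, a, l, t, o, r, k, a, s, a, r)
  "galbeldorgal" → prefix "gal" already present; 9 new (b, e, l, d, o, r, g, a, l)
  "vide" → 4 new (v, i, d, e)
  "galtatafen" → prefix "galt" already present; 6 new (a, t, a, f, e, n)
  "gallinrungal" → prefix "gal" already present; 9 new (l, i, n, r, u, n, g, a, l)
Total nodes = 11 + 9 + 4 + 6 + 9 = 39

39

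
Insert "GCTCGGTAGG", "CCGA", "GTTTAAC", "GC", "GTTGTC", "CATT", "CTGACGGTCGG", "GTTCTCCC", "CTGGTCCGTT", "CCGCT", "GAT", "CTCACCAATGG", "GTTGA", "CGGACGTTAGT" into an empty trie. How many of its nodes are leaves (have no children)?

13

A leaf is a node with no children — equivalently, the end of a word that is not a proper prefix of any other stored word.
Those words: "CATT", "CCGA", "CCGCT", "CGGACGTTAGT", "CTCACCAATGG", "CTGACGGTCGG", "CTGGTCCGTT", "GAT", "GCTCGGTAGG", "GTTCTCCC", "GTTGA", "GTTGTC", "GTTTAAC"
Leaf count: 13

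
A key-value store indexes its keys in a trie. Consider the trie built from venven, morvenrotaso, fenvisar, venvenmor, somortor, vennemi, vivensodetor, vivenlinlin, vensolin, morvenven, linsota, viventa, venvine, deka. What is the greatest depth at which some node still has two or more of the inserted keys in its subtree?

6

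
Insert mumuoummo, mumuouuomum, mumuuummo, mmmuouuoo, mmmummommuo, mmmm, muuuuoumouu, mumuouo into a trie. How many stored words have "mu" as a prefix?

Filter for entries beginning with "mu":
Matches: "mumuoummo", "mumuouo", "mumuouuomum", "mumuuummo", "muuuuoumouu"
Count: 5

5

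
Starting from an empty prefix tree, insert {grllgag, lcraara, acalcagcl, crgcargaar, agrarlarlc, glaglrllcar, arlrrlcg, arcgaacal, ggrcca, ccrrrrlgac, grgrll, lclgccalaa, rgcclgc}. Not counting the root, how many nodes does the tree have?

For each word, the new-node count is its length minus the longest prefix already in the trie:
  "grllgag" → 7 new (g, r, l, l, g, a, g)
  "lcraara" → 7 new (l, c, r, a, a, r, a)
  "acalcagcl" → 9 new (a, c, a, l, c, a, g, c, l)
  "crgcargaar" → 10 new (c, r, g, c, a, r, g, a, a, r)
  "agrarlarlc" → prefix "a" already present; 9 new (g, r, a, r, l, a, r, l, c)
  "glaglrllcar" → prefix "g" already present; 10 new (l, a, g, l, r, l, l, c, a, r)
  "arlrrlcg" → prefix "a" already present; 7 new (r, l, r, r, l, c, g)
  "arcgaacal" → prefix "ar" already present; 7 new (c, g, a, a, c, a, l)
  "ggrcca" → prefix "g" already present; 5 new (g, r, c, c, a)
  "ccrrrrlgac" → prefix "c" already present; 9 new (c, r, r, r, r, l, g, a, c)
  "grgrll" → prefix "gr" already present; 4 new (g, r, l, l)
  "lclgccalaa" → prefix "lc" already present; 8 new (l, g, c, c, a, l, a, a)
  "rgcclgc" → 7 new (r, g, c, c, l, g, c)
Total nodes = 7 + 7 + 9 + 10 + 9 + 10 + 7 + 7 + 5 + 9 + 4 + 8 + 7 = 99

99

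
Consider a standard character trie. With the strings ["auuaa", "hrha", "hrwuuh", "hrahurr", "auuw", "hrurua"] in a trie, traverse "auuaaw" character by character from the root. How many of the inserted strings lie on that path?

Traverse "auuaaw" character by character; count nodes along the way that are marked as word ends.
Prefixes of the query that are stored words: "auuaa"
Count: 1

1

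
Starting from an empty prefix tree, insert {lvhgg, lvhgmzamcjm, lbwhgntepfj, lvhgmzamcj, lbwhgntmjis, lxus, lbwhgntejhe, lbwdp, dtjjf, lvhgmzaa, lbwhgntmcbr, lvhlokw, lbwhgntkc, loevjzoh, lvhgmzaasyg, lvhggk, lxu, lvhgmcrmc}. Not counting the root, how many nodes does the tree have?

64

Trace insertions, counting only characters that open a new branch:
  "lvhgg" → 5 new (l, v, h, g, g)
  "lvhgmzamcjm" → prefix "lvhg" already present; 7 new (m, z, a, m, c, j, m)
  "lbwhgntepfj" → prefix "l" already present; 10 new (b, w, h, g, n, t, e, p, f, j)
  "lvhgmzamcj" → prefix "lvhgmzamcj" already present; 0 new (none)
  "lbwhgntmjis" → prefix "lbwhgnt" already present; 4 new (m, j, i, s)
  "lxus" → prefix "l" already present; 3 new (x, u, s)
  "lbwhgntejhe" → prefix "lbwhgnte" already present; 3 new (j, h, e)
  "lbwdp" → prefix "lbw" already present; 2 new (d, p)
  "dtjjf" → 5 new (d, t, j, j, f)
  "lvhgmzaa" → prefix "lvhgmza" already present; 1 new (a)
  "lbwhgntmcbr" → prefix "lbwhgntm" already present; 3 new (c, b, r)
  "lvhlokw" → prefix "lvh" already present; 4 new (l, o, k, w)
  "lbwhgntkc" → prefix "lbwhgnt" already present; 2 new (k, c)
  "loevjzoh" → prefix "l" already present; 7 new (o, e, v, j, z, o, h)
  "lvhgmzaasyg" → prefix "lvhgmzaa" already present; 3 new (s, y, g)
  "lvhggk" → prefix "lvhgg" already present; 1 new (k)
  "lxu" → prefix "lxu" already present; 0 new (none)
  "lvhgmcrmc" → prefix "lvhgm" already present; 4 new (c, r, m, c)
Total nodes = 5 + 7 + 10 + 0 + 4 + 3 + 3 + 2 + 5 + 1 + 3 + 4 + 2 + 7 + 3 + 1 + 0 + 4 = 64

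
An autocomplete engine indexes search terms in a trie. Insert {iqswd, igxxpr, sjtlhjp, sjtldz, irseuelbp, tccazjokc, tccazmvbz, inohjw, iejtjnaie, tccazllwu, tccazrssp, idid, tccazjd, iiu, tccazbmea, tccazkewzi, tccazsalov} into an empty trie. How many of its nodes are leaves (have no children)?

Leaves are exactly the stored words that no other stored word extends.
Those words: "idid", "iejtjnaie", "igxxpr", "iiu", "inohjw", "iqswd", "irseuelbp", "sjtldz", "sjtlhjp", "tccazbmea", "tccazjd", "tccazjokc", "tccazkewzi", "tccazllwu", "tccazmvbz", "tccazrssp", "tccazsalov"
Leaf count: 17

17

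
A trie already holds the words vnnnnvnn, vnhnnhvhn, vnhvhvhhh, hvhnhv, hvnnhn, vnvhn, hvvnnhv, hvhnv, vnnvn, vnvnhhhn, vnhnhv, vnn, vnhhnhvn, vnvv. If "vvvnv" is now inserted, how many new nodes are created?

4

Walking "vvvnv" from the root, the first 1 characters ("v") follow existing edges; "v" is the first miss.
Each of the 4 remaining characters creates one node.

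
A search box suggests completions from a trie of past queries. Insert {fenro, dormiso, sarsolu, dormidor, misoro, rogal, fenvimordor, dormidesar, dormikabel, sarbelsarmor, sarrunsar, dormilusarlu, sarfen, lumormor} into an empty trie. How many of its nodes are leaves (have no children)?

Leaves are exactly the stored words that no other stored word extends.
Those words: "dormidesar", "dormidor", "dormikabel", "dormilusarlu", "dormiso", "fenro", "fenvimordor", "lumormor", "misoro", "rogal", "sarbelsarmor", "sarfen", "sarrunsar", "sarsolu"
Leaf count: 14

14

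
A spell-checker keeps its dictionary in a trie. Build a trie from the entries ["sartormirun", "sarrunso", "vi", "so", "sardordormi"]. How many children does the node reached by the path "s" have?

2

The children of the "s" node are the distinct next characters among strings starting with "s".
Characters that immediately follow "s" among the stored strings: {a, o}.
That node has 2 child edges.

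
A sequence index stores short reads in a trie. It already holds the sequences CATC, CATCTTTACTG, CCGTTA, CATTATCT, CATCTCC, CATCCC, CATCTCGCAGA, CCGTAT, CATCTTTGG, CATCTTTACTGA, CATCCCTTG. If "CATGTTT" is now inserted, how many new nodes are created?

The longest prefix of "CATGTTT" already in the trie is "CAT" (length 3).
New nodes needed: |"CATGTTT"| − 3 = 7 − 3 = 4.

4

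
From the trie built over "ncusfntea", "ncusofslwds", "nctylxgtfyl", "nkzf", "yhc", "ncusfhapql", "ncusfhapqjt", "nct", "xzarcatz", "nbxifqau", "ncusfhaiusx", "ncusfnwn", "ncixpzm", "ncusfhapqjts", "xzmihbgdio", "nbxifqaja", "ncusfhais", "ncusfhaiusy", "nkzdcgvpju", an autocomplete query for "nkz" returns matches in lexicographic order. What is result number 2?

DFS of the "nkz" subtree visits, in order: "nkzdcgvpju", "nkzf"
The 2nd is nkzf.

nkzf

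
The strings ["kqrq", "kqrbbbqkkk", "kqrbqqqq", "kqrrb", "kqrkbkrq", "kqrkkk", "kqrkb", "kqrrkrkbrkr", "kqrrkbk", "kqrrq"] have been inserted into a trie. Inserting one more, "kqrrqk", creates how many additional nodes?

1

"kqrrq" is already a path in the trie; the remaining "k" must be added.
So 6 − 5 = 1 new nodes.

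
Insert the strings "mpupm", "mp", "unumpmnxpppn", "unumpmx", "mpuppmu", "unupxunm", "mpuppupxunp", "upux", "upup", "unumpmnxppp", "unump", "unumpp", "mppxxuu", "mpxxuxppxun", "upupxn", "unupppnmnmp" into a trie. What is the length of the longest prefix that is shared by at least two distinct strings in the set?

11

Look for the deepest trie node that still has at least two words in its subtree.
"unumpmnxppp" and "unumpmnxpppn" agree on "unumpmnxppp" (11 characters) before diverging; nothing deeper is shared.
Longest shared-prefix length: 11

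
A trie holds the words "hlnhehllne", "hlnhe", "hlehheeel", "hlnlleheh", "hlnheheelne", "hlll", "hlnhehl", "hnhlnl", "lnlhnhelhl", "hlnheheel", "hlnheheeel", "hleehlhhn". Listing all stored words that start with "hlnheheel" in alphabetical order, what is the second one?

Filter for "hlnheheel…" and sort: "hlnheheel", "hlnheheelne"
The 2nd is hlnheheelne.

hlnheheelne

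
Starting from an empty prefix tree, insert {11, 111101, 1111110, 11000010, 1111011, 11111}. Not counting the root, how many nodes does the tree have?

Count nodes per top-level branch (shared prefixes stored once):
  '1'-branch (11, 11000010, 111101, 1111011, 11111, 1111110): 16 nodes
Sum: 16

16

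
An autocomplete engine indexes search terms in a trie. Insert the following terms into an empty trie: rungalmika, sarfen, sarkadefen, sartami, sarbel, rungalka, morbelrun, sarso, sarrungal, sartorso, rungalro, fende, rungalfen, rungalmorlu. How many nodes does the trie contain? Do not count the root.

Insert word by word; a character creates a node only if that edge doesn't already exist:
  "rungalmika" → 10 new (r, u, n, g, a, l, m, i, k, a)
  "sarfen" → 6 new (s, a, r, f, e, n)
  "sarkadefen" → prefix "sar" already present; 7 new (k, a, d, e, f, e, n)
  "sartami" → prefix "sar" already present; 4 new (t, a, m, i)
  "sarbel" → prefix "sar" already present; 3 new (b, e, l)
  "rungalka" → prefix "rungal" already present; 2 new (k, a)
  "morbelrun" → 9 new (m, o, r, b, e, l, r, u, n)
  "sarso" → prefix "sar" already present; 2 new (s, o)
  "sarrungal" → prefix "sar" already present; 6 new (r, u, n, g, a, l)
  "sartorso" → prefix "sart" already present; 4 new (o, r, s, o)
  "rungalro" → prefix "rungal" already present; 2 new (r, o)
  "fende" → 5 new (f, e, n, d, e)
  "rungalfen" → prefix "rungal" already present; 3 new (f, e, n)
  "rungalmorlu" → prefix "rungalm" already present; 4 new (o, r, l, u)
Total nodes = 10 + 6 + 7 + 4 + 3 + 2 + 9 + 2 + 6 + 4 + 2 + 5 + 3 + 4 = 67

67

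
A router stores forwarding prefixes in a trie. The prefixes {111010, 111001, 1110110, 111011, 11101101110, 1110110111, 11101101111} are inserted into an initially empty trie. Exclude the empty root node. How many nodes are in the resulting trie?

15

Trie structure (* marks end of a word):
(root)
└─ 1
   └─ 1
      └─ 1
         └─ 0
            ├─ 0
            │  └─ 1 *
            └─ 1
               ├─ 0 *
               └─ 1 *
                  └─ 0 *
                     └─ 1
                        └─ 1
                           └─ 1 *
                              ├─ 0 *
                              └─ 1 *
Counting every labelled node above: 15.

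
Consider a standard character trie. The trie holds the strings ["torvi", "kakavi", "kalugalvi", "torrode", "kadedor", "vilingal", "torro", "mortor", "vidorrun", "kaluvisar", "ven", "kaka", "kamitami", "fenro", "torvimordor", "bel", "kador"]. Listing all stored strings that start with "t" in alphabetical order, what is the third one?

Filter for "t…" and sort: "torro", "torrode", "torvi", "torvimordor"
The 3rd is torvi.

torvi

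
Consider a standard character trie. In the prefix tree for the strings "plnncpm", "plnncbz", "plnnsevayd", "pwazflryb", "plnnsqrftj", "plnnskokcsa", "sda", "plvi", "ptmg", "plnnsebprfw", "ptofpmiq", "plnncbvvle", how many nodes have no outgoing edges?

Leaves are exactly the stored words that no other stored word extends.
Those words: "plnncbvvle", "plnncbz", "plnncpm", "plnnsebprfw", "plnnsevayd", "plnnskokcsa", "plnnsqrftj", "plvi", "ptmg", "ptofpmiq", "pwazflryb", "sda"
Leaf count: 12

12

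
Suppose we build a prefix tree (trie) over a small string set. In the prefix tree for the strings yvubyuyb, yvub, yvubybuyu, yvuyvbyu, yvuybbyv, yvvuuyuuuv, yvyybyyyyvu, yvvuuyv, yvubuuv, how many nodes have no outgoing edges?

Leaves are exactly the stored words that no other stored word extends.
Those words: "yvubuuv", "yvubybuyu", "yvubyuyb", "yvuybbyv", "yvuyvbyu", "yvvuuyuuuv", "yvvuuyv", "yvyybyyyyvu"
Leaf count: 8

8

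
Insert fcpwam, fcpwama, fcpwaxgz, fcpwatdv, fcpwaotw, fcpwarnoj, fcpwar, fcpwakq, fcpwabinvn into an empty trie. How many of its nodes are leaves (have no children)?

Leaves are exactly the stored words that no other stored word extends.
Those words: "fcpwabinvn", "fcpwakq", "fcpwama", "fcpwaotw", "fcpwarnoj", "fcpwatdv", "fcpwaxgz"
Leaf count: 7

7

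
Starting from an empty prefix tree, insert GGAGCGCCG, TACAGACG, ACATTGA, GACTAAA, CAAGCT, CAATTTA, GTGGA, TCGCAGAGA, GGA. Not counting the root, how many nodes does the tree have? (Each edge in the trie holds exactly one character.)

For each word, the new-node count is its length minus the longest prefix already in the trie:
  "GGAGCGCCG" → 9 new (G, G, A, G, C, G, C, C, G)
  "TACAGACG" → 8 new (T, A, C, A, G, A, C, G)
  "ACATTGA" → 7 new (A, C, A, T, T, G, A)
  "GACTAAA" → prefix "G" already present; 6 new (A, C, T, A, A, A)
  "CAAGCT" → 6 new (C, A, A, G, C, T)
  "CAATTTA" → prefix "CAA" already present; 4 new (T, T, T, A)
  "GTGGA" → prefix "G" already present; 4 new (T, G, G, A)
  "TCGCAGAGA" → prefix "T" already present; 8 new (C, G, C, A, G, A, G, A)
  "GGA" → prefix "GGA" already present; 0 new (none)
Total nodes = 9 + 8 + 7 + 6 + 6 + 4 + 4 + 8 + 0 = 52

52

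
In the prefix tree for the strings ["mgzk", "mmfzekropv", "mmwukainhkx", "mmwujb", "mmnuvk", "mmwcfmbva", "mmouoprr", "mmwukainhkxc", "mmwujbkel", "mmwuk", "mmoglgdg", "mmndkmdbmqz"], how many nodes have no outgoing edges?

9

Leaves are exactly the stored words that no other stored word extends.
Those words: "mgzk", "mmfzekropv", "mmndkmdbmqz", "mmnuvk", "mmoglgdg", "mmouoprr", "mmwcfmbva", "mmwujbkel", "mmwukainhkxc"
Leaf count: 9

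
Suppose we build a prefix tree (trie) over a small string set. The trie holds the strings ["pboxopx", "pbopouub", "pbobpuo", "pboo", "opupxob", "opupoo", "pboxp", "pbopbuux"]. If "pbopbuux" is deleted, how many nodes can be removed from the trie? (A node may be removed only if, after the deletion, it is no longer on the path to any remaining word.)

4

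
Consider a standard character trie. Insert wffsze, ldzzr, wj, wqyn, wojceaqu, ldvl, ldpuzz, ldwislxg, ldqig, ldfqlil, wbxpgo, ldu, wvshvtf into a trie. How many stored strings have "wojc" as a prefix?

1

Traverse to the node for "wojc", then collect every word in that subtree.
Words under "wojc": wojceaqu
Count: 1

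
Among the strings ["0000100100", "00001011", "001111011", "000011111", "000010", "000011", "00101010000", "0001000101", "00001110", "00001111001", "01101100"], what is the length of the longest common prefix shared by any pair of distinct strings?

Look for the deepest trie node that still has at least two words in its subtree.
"00001111001" and "000011111" agree on "00001111" (8 characters) before diverging; nothing deeper is shared.
Longest shared-prefix length: 8

8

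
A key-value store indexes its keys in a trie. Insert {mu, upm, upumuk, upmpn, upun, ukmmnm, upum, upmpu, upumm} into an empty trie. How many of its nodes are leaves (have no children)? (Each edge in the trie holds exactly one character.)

7

A leaf is a node with no children — equivalently, the end of a word that is not a proper prefix of any other stored word.
Those words: "mu", "ukmmnm", "upmpn", "upmpu", "upumm", "upumuk", "upun"
Leaf count: 7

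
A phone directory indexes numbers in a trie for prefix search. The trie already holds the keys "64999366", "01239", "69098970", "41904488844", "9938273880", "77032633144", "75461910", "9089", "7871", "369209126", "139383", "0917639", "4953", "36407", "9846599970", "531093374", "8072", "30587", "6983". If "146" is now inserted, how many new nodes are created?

2

"1" is already a path in the trie; the remaining "46" must be added.
Each of the 2 remaining characters creates one node.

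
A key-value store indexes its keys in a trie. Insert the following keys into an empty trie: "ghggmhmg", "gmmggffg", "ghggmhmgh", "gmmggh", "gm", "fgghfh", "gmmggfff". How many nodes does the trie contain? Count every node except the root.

Trace insertions, counting only characters that open a new branch:
  "ghggmhmg" → 8 new (g, h, g, g, m, h, m, g)
  "gmmggffg" → prefix "g" already present; 7 new (m, m, g, g, f, f, g)
  "ghggmhmgh" → prefix "ghggmhmg" already present; 1 new (h)
  "gmmggh" → prefix "gmmgg" already present; 1 new (h)
  "gm" → prefix "gm" already present; 0 new (none)
  "fgghfh" → 6 new (f, g, g, h, f, h)
  "gmmggfff" → prefix "gmmggff" already present; 1 new (f)
Total nodes = 8 + 7 + 1 + 1 + 0 + 6 + 1 = 24

24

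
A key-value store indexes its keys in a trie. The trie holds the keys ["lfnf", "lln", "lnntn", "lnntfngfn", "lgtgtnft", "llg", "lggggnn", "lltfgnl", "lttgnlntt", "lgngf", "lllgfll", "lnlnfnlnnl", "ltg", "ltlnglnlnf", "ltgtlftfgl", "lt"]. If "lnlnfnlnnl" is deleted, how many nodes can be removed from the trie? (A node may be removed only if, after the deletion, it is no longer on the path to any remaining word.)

A node on "lnlnfnlnnl"'s path can go only if nothing else ends at it or branches off below it.
The suffix "lnfnlnnl" (8 nodes) is used only by "lnlnfnlnnl"; the node for "ln" still has the child "n", so pruning stops there.
Nodes removed: 8

8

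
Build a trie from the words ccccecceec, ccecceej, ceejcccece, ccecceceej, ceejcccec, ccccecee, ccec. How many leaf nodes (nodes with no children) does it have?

5

A leaf is a node with no children — equivalently, the end of a word that is not a proper prefix of any other stored word.
Those words: "ccccecceec", "ccccecee", "ccecceceej", "ccecceej", "ceejcccece"
Leaf count: 5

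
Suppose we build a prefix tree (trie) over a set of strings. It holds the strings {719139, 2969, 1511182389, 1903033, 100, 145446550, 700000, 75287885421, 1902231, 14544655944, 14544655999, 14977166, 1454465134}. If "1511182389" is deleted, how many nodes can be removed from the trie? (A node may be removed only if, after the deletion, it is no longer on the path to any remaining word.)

9

A node on "1511182389"'s path can go only if nothing else ends at it or branches off below it.
The suffix "511182389" (9 nodes) is used only by "1511182389"; the node for "1" still has the child "9", so pruning stops there.
Nodes removed: 9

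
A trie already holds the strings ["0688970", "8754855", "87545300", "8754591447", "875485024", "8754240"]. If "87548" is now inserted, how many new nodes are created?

Every character of "87548" already lies on an existing path (it is a prefix of some stored word).
No new nodes are needed: 0.

0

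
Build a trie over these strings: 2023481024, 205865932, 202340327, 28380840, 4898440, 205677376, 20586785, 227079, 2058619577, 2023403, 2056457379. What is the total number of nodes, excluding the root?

60

Trace insertions, counting only characters that open a new branch:
  "2023481024" → 10 new (2, 0, 2, 3, 4, 8, 1, 0, 2, 4)
  "205865932" → prefix "20" already present; 7 new (5, 8, 6, 5, 9, 3, 2)
  "202340327" → prefix "20234" already present; 4 new (0, 3, 2, 7)
  "28380840" → prefix "2" already present; 7 new (8, 3, 8, 0, 8, 4, 0)
  "4898440" → 7 new (4, 8, 9, 8, 4, 4, 0)
  "205677376" → prefix "205" already present; 6 new (6, 7, 7, 3, 7, 6)
  "20586785" → prefix "20586" already present; 3 new (7, 8, 5)
  "227079" → prefix "2" already present; 5 new (2, 7, 0, 7, 9)
  "2058619577" → prefix "20586" already present; 5 new (1, 9, 5, 7, 7)
  "2023403" → prefix "2023403" already present; 0 new (none)
  "2056457379" → prefix "2056" already present; 6 new (4, 5, 7, 3, 7, 9)
Total nodes = 10 + 7 + 4 + 7 + 7 + 6 + 3 + 5 + 5 + 0 + 6 = 60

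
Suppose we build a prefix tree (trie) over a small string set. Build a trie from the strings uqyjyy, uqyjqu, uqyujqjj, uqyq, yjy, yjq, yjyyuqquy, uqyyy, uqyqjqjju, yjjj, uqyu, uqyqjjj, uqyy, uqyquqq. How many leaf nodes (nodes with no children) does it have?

Leaves are exactly the stored words that no other stored word extends.
Those words: "uqyjqu", "uqyjyy", "uqyqjjj", "uqyqjqjju", "uqyquqq", "uqyujqjj", "uqyyy", "yjjj", "yjq", "yjyyuqquy"
Leaf count: 10

10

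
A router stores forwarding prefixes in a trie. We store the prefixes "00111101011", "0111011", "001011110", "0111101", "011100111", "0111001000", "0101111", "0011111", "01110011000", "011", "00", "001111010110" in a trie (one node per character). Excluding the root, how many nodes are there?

43

For each word, the new-node count is its length minus the longest prefix already in the trie:
  "00111101011" → 11 new (0, 0, 1, 1, 1, 1, 0, 1, 0, 1, 1)
  "0111011" → prefix "0" already present; 6 new (1, 1, 1, 0, 1, 1)
  "001011110" → prefix "001" already present; 6 new (0, 1, 1, 1, 1, 0)
  "0111101" → prefix "0111" already present; 3 new (1, 0, 1)
  "011100111" → prefix "01110" already present; 4 new (0, 1, 1, 1)
  "0111001000" → prefix "0111001" already present; 3 new (0, 0, 0)
  "0101111" → prefix "01" already present; 5 new (0, 1, 1, 1, 1)
  "0011111" → prefix "001111" already present; 1 new (1)
  "01110011000" → prefix "01110011" already present; 3 new (0, 0, 0)
  "011" → prefix "011" already present; 0 new (none)
  "00" → prefix "00" already present; 0 new (none)
  "001111010110" → prefix "00111101011" already present; 1 new (0)
Total nodes = 11 + 6 + 6 + 3 + 4 + 3 + 5 + 1 + 3 + 0 + 0 + 1 = 43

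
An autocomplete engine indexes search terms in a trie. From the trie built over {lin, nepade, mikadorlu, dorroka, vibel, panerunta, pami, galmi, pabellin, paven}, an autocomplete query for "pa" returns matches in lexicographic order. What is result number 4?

Words with prefix "pa", in lexicographic order: "pabellin", "pami", "panerunta", "paven"
Position 4: paven

paven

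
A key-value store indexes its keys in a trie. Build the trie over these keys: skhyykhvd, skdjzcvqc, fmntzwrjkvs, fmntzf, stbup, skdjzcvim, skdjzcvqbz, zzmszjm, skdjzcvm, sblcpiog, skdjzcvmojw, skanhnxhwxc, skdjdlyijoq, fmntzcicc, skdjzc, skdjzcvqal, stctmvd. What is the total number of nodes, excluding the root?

81

For each word, the new-node count is its length minus the longest prefix already in the trie:
  "skhyykhvd" → 9 new (s, k, h, y, y, k, h, v, d)
  "skdjzcvqc" → prefix "sk" already present; 7 new (d, j, z, c, v, q, c)
  "fmntzwrjkvs" → 11 new (f, m, n, t, z, w, r, j, k, v, s)
  "fmntzf" → prefix "fmntz" already present; 1 new (f)
  "stbup" → prefix "s" already present; 4 new (t, b, u, p)
  "skdjzcvim" → prefix "skdjzcv" already present; 2 new (i, m)
  "skdjzcvqbz" → prefix "skdjzcvq" already present; 2 new (b, z)
  "zzmszjm" → 7 new (z, z, m, s, z, j, m)
  "skdjzcvm" → prefix "skdjzcv" already present; 1 new (m)
  "sblcpiog" → prefix "s" already present; 7 new (b, l, c, p, i, o, g)
  "skdjzcvmojw" → prefix "skdjzcvm" already present; 3 new (o, j, w)
  "skanhnxhwxc" → prefix "sk" already present; 9 new (a, n, h, n, x, h, w, x, c)
  "skdjdlyijoq" → prefix "skdj" already present; 7 new (d, l, y, i, j, o, q)
  "fmntzcicc" → prefix "fmntz" already present; 4 new (c, i, c, c)
  "skdjzc" → prefix "skdjzc" already present; 0 new (none)
  "skdjzcvqal" → prefix "skdjzcvq" already present; 2 new (a, l)
  "stctmvd" → prefix "st" already present; 5 new (c, t, m, v, d)
Total nodes = 9 + 7 + 11 + 1 + 4 + 2 + 2 + 7 + 1 + 7 + 3 + 9 + 7 + 4 + 0 + 2 + 5 = 81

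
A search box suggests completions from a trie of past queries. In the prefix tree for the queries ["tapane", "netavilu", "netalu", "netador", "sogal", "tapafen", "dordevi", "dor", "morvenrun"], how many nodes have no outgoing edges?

8

A leaf is a node with no children — equivalently, the end of a word that is not a proper prefix of any other stored word.
Those words: "dordevi", "morvenrun", "netador", "netalu", "netavilu", "sogal", "tapafen", "tapane"
Leaf count: 8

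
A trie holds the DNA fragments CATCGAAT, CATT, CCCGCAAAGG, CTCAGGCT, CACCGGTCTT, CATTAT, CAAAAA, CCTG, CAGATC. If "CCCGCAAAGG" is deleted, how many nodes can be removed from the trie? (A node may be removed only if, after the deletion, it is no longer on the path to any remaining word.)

After clearing the end-marker at "CCCGCAAAGG", prune upward until reaching a node still needed by another word.
The suffix "CGCAAAGG" (8 nodes) is used only by "CCCGCAAAGG"; the node for "CC" still has the child "T", so pruning stops there.
Nodes removed: 8

8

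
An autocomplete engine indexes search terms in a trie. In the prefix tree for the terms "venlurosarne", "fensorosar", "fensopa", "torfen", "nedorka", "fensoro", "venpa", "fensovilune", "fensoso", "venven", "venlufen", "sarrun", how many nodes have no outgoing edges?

A leaf is a node with no children — equivalently, the end of a word that is not a proper prefix of any other stored word.
Those words: "fensopa", "fensorosar", "fensoso", "fensovilune", "nedorka", "sarrun", "torfen", "venlufen", "venlurosarne", "venpa", "venven"
Leaf count: 11

11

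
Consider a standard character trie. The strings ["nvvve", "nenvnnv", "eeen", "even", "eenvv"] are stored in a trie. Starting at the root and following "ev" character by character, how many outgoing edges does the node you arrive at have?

Follow the path "ev" to its node, then look at its outgoing edges.
Distinct next characters after "ev": e.
That node has 1 child edge.

1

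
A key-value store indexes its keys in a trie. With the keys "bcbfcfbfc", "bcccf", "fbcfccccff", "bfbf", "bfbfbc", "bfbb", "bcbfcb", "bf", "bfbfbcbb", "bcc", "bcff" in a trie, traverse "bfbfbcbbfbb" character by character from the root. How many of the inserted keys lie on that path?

4

Traverse "bfbfbcbbfbb" character by character; count nodes along the way that are marked as word ends.
Prefixes of the query that are stored words: "bf", "bfbf", "bfbfbc", "bfbfbcbb"
Count: 4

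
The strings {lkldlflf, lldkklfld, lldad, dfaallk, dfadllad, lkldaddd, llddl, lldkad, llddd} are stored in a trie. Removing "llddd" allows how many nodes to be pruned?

Walk "llddd" from the leaf back toward the root, removing each node that no remaining word uses.
The suffix "d" (1 node) is used only by "llddd"; the node for "lldd" still has the child "l", so pruning stops there.
Nodes removed: 1

1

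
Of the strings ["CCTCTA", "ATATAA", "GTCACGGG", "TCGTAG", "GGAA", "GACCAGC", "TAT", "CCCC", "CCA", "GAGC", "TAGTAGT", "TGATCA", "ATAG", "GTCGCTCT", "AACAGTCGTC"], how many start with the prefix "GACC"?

1

Walk to "GACC"; the words in its subtree are exactly those with that prefix.
Words under "GACC": GACCAGC
Count: 1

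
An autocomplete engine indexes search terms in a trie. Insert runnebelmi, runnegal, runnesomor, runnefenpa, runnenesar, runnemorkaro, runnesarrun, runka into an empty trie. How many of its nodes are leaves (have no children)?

8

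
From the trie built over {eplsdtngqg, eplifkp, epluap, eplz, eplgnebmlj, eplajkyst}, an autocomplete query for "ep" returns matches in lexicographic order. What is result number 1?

eplajkyst

Filter for "ep…" and sort: "eplajkyst", "eplgnebmlj", "eplifkp", "eplsdtngqg", "epluap", "eplz"
The 1st is eplajkyst.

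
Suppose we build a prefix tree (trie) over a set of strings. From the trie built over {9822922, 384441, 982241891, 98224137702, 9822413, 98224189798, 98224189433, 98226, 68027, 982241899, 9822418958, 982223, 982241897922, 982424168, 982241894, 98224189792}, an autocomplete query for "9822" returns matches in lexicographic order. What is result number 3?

DFS of the "9822" subtree visits, in order: "982223", "9822413", "98224137702", "982241891", "982241894", "98224189433", "9822418958", "98224189792", "982241897922", "98224189798", "982241899", "98226", "9822922"
Position 3: 98224137702

98224137702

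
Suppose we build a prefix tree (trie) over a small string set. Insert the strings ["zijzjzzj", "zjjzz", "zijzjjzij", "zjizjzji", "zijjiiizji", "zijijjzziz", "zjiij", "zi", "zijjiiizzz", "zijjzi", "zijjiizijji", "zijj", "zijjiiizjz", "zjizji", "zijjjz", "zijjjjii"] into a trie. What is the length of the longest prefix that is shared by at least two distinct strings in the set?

9

Equivalently: take the maximum, over all pairs, of their longest common prefix length.
e.g. "zijjiiizji" and "zijjiiizjz" share the prefix "zijjiiizj" of length 9; no pair shares a longer one.
Longest shared-prefix length: 9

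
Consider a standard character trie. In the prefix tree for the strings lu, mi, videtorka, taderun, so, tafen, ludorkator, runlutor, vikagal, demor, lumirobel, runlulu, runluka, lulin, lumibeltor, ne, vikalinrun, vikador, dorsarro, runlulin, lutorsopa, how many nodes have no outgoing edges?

Leaves are exactly the stored words that no other stored word extends.
Those words: "demor", "dorsarro", "ludorkator", "lulin", "lumibeltor", "lumirobel", "lutorsopa", "mi", "ne", "runluka", "runlulin", "runlulu", "runlutor", "so", "taderun", "tafen", "videtorka", "vikador", "vikagal", "vikalinrun"
Leaf count: 20

20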